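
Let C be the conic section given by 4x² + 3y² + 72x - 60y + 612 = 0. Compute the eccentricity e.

e = 1/2

Collect terms: 4(x² + 18x) + 3(y² - 20y) = -612
Completing the square gives 4(x + 9)² + 3(y - 10)² = -612 + 324 + 300 = 12.
Divide by 12: (x + 9)²/3 + (y - 10)²/4 = 1
Ellipse, center (-9, 10), major axis vertical; a² = 4, b² = 3.
c² = a² - b² = 1, so c = 1.
e = c/a = 1/2.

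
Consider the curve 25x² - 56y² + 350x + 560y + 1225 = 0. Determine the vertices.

25(x² + 14x) -56(y² - 10y) = -1225
Complete the square: 25(x + 7)² -56(y - 5)² = -1225 + 1225 - 1400 = -1400
Divide by -1400: (y - 5)²/25 - (x + 7)²/56 = 1
Hyperbola, center (-7, 5), transverse axis vertical; a² = 25, b² = 56.
a = 5. Vertices at (h, k ± a).

(-7, 0) and (-7, 10)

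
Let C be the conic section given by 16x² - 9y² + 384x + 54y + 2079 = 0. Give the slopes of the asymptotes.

4/3 and -4/3

16(x² + 24x) -9(y² - 6y) = -2079
Completing the square gives 16(x + 12)² -9(y - 3)² = -2079 + 2304 - 81 = 144.
Divide by 144: (x + 12)²/9 - (y - 3)²/16 = 1
Hyperbola, center (-12, 3), transverse axis horizontal; a² = 9, b² = 16.
For a horizontal hyperbola the asymptotes have slope ±b/a.
Here that is ±4/3.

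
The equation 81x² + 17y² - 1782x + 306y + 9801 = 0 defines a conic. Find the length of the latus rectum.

81(x² - 22x) + 17(y² + 18y) = -9801
Complete the square in x and y: 81(x - 11)² + 17(y + 9)² = -9801 + 9801 + 1377 = 1377
Dividing both sides by 1377: (x - 11)²/17 + (y + 9)²/81 = 1
Ellipse, center (11, -9), major axis vertical; a² = 81, b² = 17.
Latus rectum length = 2b²/a = 2·17/9 = 34/9.

34/9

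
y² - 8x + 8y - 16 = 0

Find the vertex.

Only y is squared. Complete the square in y: (y + 4)² = 8(x + 4).
Vertex (-4, -4); 4p = 8 so p = 2. Opens right.

(-4, -4)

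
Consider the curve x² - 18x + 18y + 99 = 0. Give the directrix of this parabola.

Only x is squared. Complete the square in x: (x - 9)² = -18(y + 1).
Vertex (9, -1); 4p = -18 so p = -9/2. Opens down.
Directrix is the horizontal line y = k − p = -1 − (-9/2) = 7/2.

y = 7/2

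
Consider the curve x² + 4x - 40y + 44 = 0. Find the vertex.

(-2, 1)

Only x is squared. Complete the square in x: (x + 2)² = 40(y - 1).
Vertex (-2, 1); 4p = 40 so p = 10. Opens up.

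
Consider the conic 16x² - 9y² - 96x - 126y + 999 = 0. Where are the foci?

(3, -22) and (3, 8)

16(x² - 6x) -9(y² + 14y) = -999
Complete the square: 16(x - 3)² -9(y + 7)² = -999 + 144 - 441 = -1296
Divide by -1296: (y + 7)²/144 - (x - 3)²/81 = 1
Hyperbola, center (3, -7), transverse axis vertical; a² = 144, b² = 81.
c² = a² + b² = 144 + 81 = 225, so c = 15.
Foci lie on the vertical axis through the center: (h, k ± c).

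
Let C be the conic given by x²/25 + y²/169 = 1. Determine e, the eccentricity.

Center (0, 0). The larger denominator 169 sits under the y-term, so the major axis is vertical; a² = 169, b² = 25.
c² = a² - b² = 144, so c = 12.
e = c/a = 12/13.

e = 12/13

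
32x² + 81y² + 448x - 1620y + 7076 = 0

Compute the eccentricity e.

e = 7/9

Collect terms: 32(x² + 14x) + 81(y² - 20y) = -7076
Completing the square gives 32(x + 7)² + 81(y - 10)² = -7076 + 1568 + 8100 = 2592.
Divide by 2592: (x + 7)²/81 + (y - 10)²/32 = 1
Ellipse, center (-7, 10), major axis horizontal; a² = 81, b² = 32.
c² = a² - b² = 49, so c = 7.
e = c/a = 7/9.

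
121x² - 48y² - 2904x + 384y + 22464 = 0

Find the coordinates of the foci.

(12, -9) and (12, 17)

Rearranging, 121(x² - 24x) -48(y² - 8y) = -22464.
121(x - 12)² -48(y - 4)² = -22464 + 17424 - 768 = -5808
Divide through by -5808 to get (y - 4)²/121 - (x - 12)²/48 = 1.
Hyperbola, center (12, 4), transverse axis vertical; a² = 121, b² = 48.
c² = a² + b² = 121 + 48 = 169, so c = 13.
Foci lie on the vertical axis through the center: (h, k ± c).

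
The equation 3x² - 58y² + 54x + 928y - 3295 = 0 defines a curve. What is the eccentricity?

e = √183/3

Collect terms: 3(x² + 18x) -58(y² - 16y) = 3295
Completing the square gives 3(x + 9)² -58(y - 8)² = 3295 + 243 - 3712 = -174.
Dividing both sides by -174: (y - 8)²/3 - (x + 9)²/58 = 1
Hyperbola, center (-9, 8), transverse axis vertical; a² = 3, b² = 58.
c² = a² + b² = 61, so c = √61.
e = c/a = √61/√3 = √183/3.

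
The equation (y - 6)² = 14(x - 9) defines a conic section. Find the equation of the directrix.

x = 11/2

Vertex (9, 6); 4p = 14 so p = 7/2. Opens right.
Directrix is the vertical line x = h − p = 9 − (7/2) = 11/2.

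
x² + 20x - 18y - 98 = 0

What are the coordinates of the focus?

Only x is squared. Complete the square in x: (x + 10)² = 18(y + 11).
Vertex (-10, -11); 4p = 18 so p = 9/2. Opens up.
Focus is p units from the vertex along the axis: (h, k + p).

(-10, -13/2)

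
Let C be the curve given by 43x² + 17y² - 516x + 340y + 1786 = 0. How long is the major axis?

2√86

Rearranging, 43(x² - 12x) + 17(y² + 20y) = -1786.
Complete the square: 43(x - 6)² + 17(y + 10)² = -1786 + 1548 + 1700 = 1462
Dividing both sides by 1462: (x - 6)²/34 + (y + 10)²/86 = 1
Ellipse, center (6, -10), major axis vertical; a² = 86, b² = 34.
a² = 86 so a = √86; the major axis has length 2a = 2√86.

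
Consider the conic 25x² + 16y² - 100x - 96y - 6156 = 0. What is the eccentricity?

25(x² - 4x) + 16(y² - 6y) = 6156
Completing the square gives 25(x - 2)² + 16(y - 3)² = 6156 + 100 + 144 = 6400.
Divide through by 6400 to get (x - 2)²/256 + (y - 3)²/400 = 1.
Ellipse, center (2, 3), major axis vertical; a² = 400, b² = 256.
c² = a² - b² = 144, so c = 12.
e = c/a = 12/20 = 3/5.

e = 3/5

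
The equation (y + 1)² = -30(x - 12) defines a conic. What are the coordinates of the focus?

(9/2, -1)

Vertex (12, -1); 4p = -30 so p = -15/2. Opens left.
Focus is p units from the vertex along the axis: (h + p, k).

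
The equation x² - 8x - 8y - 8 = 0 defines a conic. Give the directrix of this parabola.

y = -5

Only x is squared. Complete the square in x: (x - 4)² = 8(y + 3).
Vertex (4, -3); 4p = 8 so p = 2. Opens up.
Directrix is the horizontal line y = k − p = -3 − (2) = -5.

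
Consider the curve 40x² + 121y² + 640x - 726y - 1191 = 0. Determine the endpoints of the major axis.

Rearranging, 40(x² + 16x) + 121(y² - 6y) = 1191.
Completing the square gives 40(x + 8)² + 121(y - 3)² = 1191 + 2560 + 1089 = 4840.
Divide by 4840: (x + 8)²/121 + (y - 3)²/40 = 1
Ellipse, center (-8, 3), major axis horizontal; a² = 121, b² = 40.
a = 11. Vertices at (h ± a, k).

(-19, 3) and (3, 3)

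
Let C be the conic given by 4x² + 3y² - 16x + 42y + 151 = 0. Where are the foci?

(2, -8) and (2, -6)

Collect terms: 4(x² - 4x) + 3(y² + 14y) = -151
Completing the square gives 4(x - 2)² + 3(y + 7)² = -151 + 16 + 147 = 12.
Divide through by 12 to get (x - 2)²/3 + (y + 7)²/4 = 1.
Ellipse, center (2, -7), major axis vertical; a² = 4, b² = 3.
c² = a² - b² = 4 - 3 = 1, so c = 1.
Foci lie on the vertical axis through the center: (h, k ± c).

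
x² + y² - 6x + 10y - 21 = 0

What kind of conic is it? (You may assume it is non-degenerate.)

circle

No xy term. Coefficients of x² and y² are A = 1, C = 1.
A = C (same sign) ⇒ circle.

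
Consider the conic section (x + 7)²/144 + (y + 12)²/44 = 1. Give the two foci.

(-17, -12) and (3, -12)

Center (-7, -12). The larger denominator 144 sits under the x-term, so the major axis is horizontal; a² = 144, b² = 44.
c² = a² - b² = 144 - 44 = 100, so c = 10.
Foci lie on the horizontal axis through the center: (h ± c, k).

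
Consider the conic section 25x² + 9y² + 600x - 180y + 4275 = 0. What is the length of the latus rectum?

18/5

25(x² + 24x) + 9(y² - 20y) = -4275
Complete the square in x and y: 25(x + 12)² + 9(y - 10)² = -4275 + 3600 + 900 = 225
Divide by 225: (x + 12)²/9 + (y - 10)²/25 = 1
Ellipse, center (-12, 10), major axis vertical; a² = 25, b² = 9.
Latus rectum length = 2b²/a = 2·9/5 = 18/5.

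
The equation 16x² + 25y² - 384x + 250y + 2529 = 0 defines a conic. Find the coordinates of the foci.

16(x² - 24x) + 25(y² + 10y) = -2529
Complete the square: 16(x - 12)² + 25(y + 5)² = -2529 + 2304 + 625 = 400
Divide through by 400 to get (x - 12)²/25 + (y + 5)²/16 = 1.
Ellipse, center (12, -5), major axis horizontal; a² = 25, b² = 16.
c² = a² - b² = 25 - 16 = 9, so c = 3.
Foci lie on the horizontal axis through the center: (h ± c, k).

(9, -5) and (15, -5)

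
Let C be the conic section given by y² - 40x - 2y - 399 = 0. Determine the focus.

(0, 1)

Only y is squared. Complete the square in y: (y - 1)² = 40(x + 10).
Vertex (-10, 1); 4p = 40 so p = 10. Opens right.
Focus is p units from the vertex along the axis: (h + p, k).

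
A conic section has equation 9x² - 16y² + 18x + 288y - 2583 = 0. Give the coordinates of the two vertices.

Group the x- and y-terms: 9(x² + 2x) -16(y² - 18y) = 2583
9(x + 1)² -16(y - 9)² = 2583 + 9 - 1296 = 1296
Dividing both sides by 1296: (x + 1)²/144 - (y - 9)²/81 = 1
Hyperbola, center (-1, 9), transverse axis horizontal; a² = 144, b² = 81.
a = 12. Vertices at (h ± a, k).

(-13, 9) and (11, 9)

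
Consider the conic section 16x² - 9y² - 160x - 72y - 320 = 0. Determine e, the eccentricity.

Rearranging, 16(x² - 10x) -9(y² + 8y) = 320.
Complete the square: 16(x - 5)² -9(y + 4)² = 320 + 400 - 144 = 576
Divide through by 576 to get (x - 5)²/36 - (y + 4)²/64 = 1.
Hyperbola, center (5, -4), transverse axis horizontal; a² = 36, b² = 64.
c² = a² + b² = 100, so c = 10.
e = c/a = 10/6 = 5/3.

e = 5/3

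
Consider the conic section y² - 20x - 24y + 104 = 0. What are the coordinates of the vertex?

Only y is squared. Complete the square in y: (y - 12)² = 20(x + 2).
Vertex (-2, 12); 4p = 20 so p = 5. Opens right.

(-2, 12)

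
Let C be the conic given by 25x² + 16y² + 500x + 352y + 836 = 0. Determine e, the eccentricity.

e = 3/5

Group the x- and y-terms: 25(x² + 20x) + 16(y² + 22y) = -836
25(x + 10)² + 16(y + 11)² = -836 + 2500 + 1936 = 3600
Dividing both sides by 3600: (x + 10)²/144 + (y + 11)²/225 = 1
Ellipse, center (-10, -11), major axis vertical; a² = 225, b² = 144.
c² = a² - b² = 81, so c = 9.
e = c/a = 9/15 = 3/5.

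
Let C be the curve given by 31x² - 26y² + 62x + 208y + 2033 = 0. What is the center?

(-1, 4)

Group: 31(x² + 2x) -26(y² - 8y) = -2033
Complete the square: 31(x + 1)² -26(y - 4)² = -2033 + 31 - 416 = -2418
Divide by -2418: (y - 4)²/93 - (x + 1)²/78 = 1
Hyperbola with center (-1, 4).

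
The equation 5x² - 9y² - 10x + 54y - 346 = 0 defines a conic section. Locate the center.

(1, 3)

Collect terms: 5(x² - 2x) -9(y² - 6y) = 346
Complete the square in x and y: 5(x - 1)² -9(y - 3)² = 346 + 5 - 81 = 270
Dividing both sides by 270: (x - 1)²/54 - (y - 3)²/30 = 1
Hyperbola with center (1, 3).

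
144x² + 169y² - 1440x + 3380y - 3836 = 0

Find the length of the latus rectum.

288/13

Group the x- and y-terms: 144(x² - 10x) + 169(y² + 20y) = 3836
Completing the square gives 144(x - 5)² + 169(y + 10)² = 3836 + 3600 + 16900 = 24336.
Divide by 24336: (x - 5)²/169 + (y + 10)²/144 = 1
Ellipse, center (5, -10), major axis horizontal; a² = 169, b² = 144.
Latus rectum length = 2b²/a = 2·144/13 = 288/13.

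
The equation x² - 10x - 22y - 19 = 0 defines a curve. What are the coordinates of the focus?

(5, 7/2)

Only x is squared. Complete the square in x: (x - 5)² = 22(y + 2).
Vertex (5, -2); 4p = 22 so p = 11/2. Opens up.
Focus is p units from the vertex along the axis: (h, k + p).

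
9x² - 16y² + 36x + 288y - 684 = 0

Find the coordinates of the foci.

9(x² + 4x) -16(y² - 18y) = 684
Complete the square: 9(x + 2)² -16(y - 9)² = 684 + 36 - 1296 = -576
Divide through by -576 to get (y - 9)²/36 - (x + 2)²/64 = 1.
Hyperbola, center (-2, 9), transverse axis vertical; a² = 36, b² = 64.
c² = a² + b² = 36 + 64 = 100, so c = 10.
Foci lie on the vertical axis through the center: (h, k ± c).

(-2, -1) and (-2, 19)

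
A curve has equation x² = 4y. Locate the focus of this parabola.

(0, 1)

Vertex (0, 0); 4p = 4 so p = 1. Opens up.
Focus is p units from the vertex along the axis: (h, k + p).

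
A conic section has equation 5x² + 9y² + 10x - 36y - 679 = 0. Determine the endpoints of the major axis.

5(x² + 2x) + 9(y² - 4y) = 679
5(x + 1)² + 9(y - 2)² = 679 + 5 + 36 = 720
Dividing both sides by 720: (x + 1)²/144 + (y - 2)²/80 = 1
Ellipse, center (-1, 2), major axis horizontal; a² = 144, b² = 80.
a = 12. Vertices at (h ± a, k).

(-13, 2) and (11, 2)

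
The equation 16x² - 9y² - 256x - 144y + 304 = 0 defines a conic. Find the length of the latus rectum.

Group: 16(x² - 16x) -9(y² + 16y) = -304
Complete the square: 16(x - 8)² -9(y + 8)² = -304 + 1024 - 576 = 144
Dividing both sides by 144: (x - 8)²/9 - (y + 8)²/16 = 1
Hyperbola, center (8, -8), transverse axis horizontal; a² = 9, b² = 16.
Latus rectum length = 2b²/a = 2·16/3 = 32/3.

32/3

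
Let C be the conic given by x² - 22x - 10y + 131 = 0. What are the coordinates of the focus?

(11, 7/2)

Only x is squared. Complete the square in x: (x - 11)² = 10(y - 1).
Vertex (11, 1); 4p = 10 so p = 5/2. Opens up.
Focus is p units from the vertex along the axis: (h, k + p).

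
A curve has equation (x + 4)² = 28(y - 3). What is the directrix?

y = -4

Vertex (-4, 3); 4p = 28 so p = 7. Opens up.
Directrix is the horizontal line y = k − p = 3 − (7) = -4.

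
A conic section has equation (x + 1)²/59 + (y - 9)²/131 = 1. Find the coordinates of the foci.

(-1, 9 - 6√2) and (-1, 9 + 6√2)

Center (-1, 9). The larger denominator 131 sits under the y-term, so the major axis is vertical; a² = 131, b² = 59.
c² = a² - b² = 131 - 59 = 72, so c = 6√2.
Foci lie on the vertical axis through the center: (h, k ± c).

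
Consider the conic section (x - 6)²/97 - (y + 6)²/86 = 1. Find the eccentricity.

Center (6, -6). The positive term is the x-term, so the transverse axis is horizontal; a² = 97, b² = 86.
c² = a² + b² = 183, so c = √183.
e = c/a = √183/√97 = √17751/97.

e = √17751/97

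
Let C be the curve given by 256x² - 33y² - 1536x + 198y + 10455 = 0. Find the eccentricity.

Collect terms: 256(x² - 6x) -33(y² - 6y) = -10455
Completing the square gives 256(x - 3)² -33(y - 3)² = -10455 + 2304 - 297 = -8448.
Divide through by -8448 to get (y - 3)²/256 - (x - 3)²/33 = 1.
Hyperbola, center (3, 3), transverse axis vertical; a² = 256, b² = 33.
c² = a² + b² = 289, so c = 17.
e = c/a = 17/16.

e = 17/16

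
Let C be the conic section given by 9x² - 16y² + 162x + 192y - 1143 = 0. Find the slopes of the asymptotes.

Collect terms: 9(x² + 18x) -16(y² - 12y) = 1143
Complete the square in x and y: 9(x + 9)² -16(y - 6)² = 1143 + 729 - 576 = 1296
Divide through by 1296 to get (x + 9)²/144 - (y - 6)²/81 = 1.
Hyperbola, center (-9, 6), transverse axis horizontal; a² = 144, b² = 81.
For a horizontal hyperbola the asymptotes have slope ±b/a.
Here that is ±9/12 = ±3/4.

3/4 and -3/4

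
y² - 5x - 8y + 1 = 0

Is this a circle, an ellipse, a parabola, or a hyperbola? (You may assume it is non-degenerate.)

No xy term. Coefficients of x² and y² are A = 0, C = 1.
Exactly one squared variable ⇒ parabola.

parabola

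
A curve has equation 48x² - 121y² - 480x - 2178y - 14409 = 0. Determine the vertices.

48(x² - 10x) -121(y² + 18y) = 14409
Complete the square in x and y: 48(x - 5)² -121(y + 9)² = 14409 + 1200 - 9801 = 5808
Divide through by 5808 to get (x - 5)²/121 - (y + 9)²/48 = 1.
Hyperbola, center (5, -9), transverse axis horizontal; a² = 121, b² = 48.
a = 11. Vertices at (h ± a, k).

(-6, -9) and (16, -9)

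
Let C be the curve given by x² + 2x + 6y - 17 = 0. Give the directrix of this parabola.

y = 9/2

Only x is squared. Complete the square in x: (x + 1)² = -6(y - 3).
Vertex (-1, 3); 4p = -6 so p = -3/2. Opens down.
Directrix is the horizontal line y = k − p = 3 − (-3/2) = 9/2.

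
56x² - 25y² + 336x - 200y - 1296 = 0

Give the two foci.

56(x² + 6x) -25(y² + 8y) = 1296
Complete the square in x and y: 56(x + 3)² -25(y + 4)² = 1296 + 504 - 400 = 1400
Divide by 1400: (x + 3)²/25 - (y + 4)²/56 = 1
Hyperbola, center (-3, -4), transverse axis horizontal; a² = 25, b² = 56.
c² = a² + b² = 25 + 56 = 81, so c = 9.
Foci lie on the horizontal axis through the center: (h ± c, k).

(-12, -4) and (6, -4)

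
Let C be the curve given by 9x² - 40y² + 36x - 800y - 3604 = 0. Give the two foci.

(-2, -17) and (-2, -3)

9(x² + 4x) -40(y² + 20y) = 3604
Complete the square in x and y: 9(x + 2)² -40(y + 10)² = 3604 + 36 - 4000 = -360
Divide by -360: (y + 10)²/9 - (x + 2)²/40 = 1
Hyperbola, center (-2, -10), transverse axis vertical; a² = 9, b² = 40.
c² = a² + b² = 9 + 40 = 49, so c = 7.
Foci lie on the vertical axis through the center: (h, k ± c).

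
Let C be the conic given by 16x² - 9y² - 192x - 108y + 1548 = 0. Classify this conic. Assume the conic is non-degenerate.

hyperbola

No xy term. Coefficients of x² and y² are A = 16, C = -9.
A and C have opposite signs ⇒ hyperbola.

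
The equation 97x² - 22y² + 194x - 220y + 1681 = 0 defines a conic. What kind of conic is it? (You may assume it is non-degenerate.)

hyperbola

No xy term. Coefficients of x² and y² are A = 97, C = -22.
A and C have opposite signs ⇒ hyperbola.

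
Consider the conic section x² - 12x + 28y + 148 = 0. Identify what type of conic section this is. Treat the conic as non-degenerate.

parabola

No xy term. Coefficients of x² and y² are A = 1, C = 0.
Exactly one squared variable ⇒ parabola.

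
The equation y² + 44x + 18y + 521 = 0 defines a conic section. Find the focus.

(-21, -9)

Only y is squared. Complete the square in y: (y + 9)² = -44(x + 10).
Vertex (-10, -9); 4p = -44 so p = -11. Opens left.
Focus is p units from the vertex along the axis: (h + p, k).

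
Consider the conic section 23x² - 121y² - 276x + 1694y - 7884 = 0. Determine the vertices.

(-5, 7) and (17, 7)

Rearranging, 23(x² - 12x) -121(y² - 14y) = 7884.
Completing the square gives 23(x - 6)² -121(y - 7)² = 7884 + 828 - 5929 = 2783.
Divide through by 2783 to get (x - 6)²/121 - (y - 7)²/23 = 1.
Hyperbola, center (6, 7), transverse axis horizontal; a² = 121, b² = 23.
a = 11. Vertices at (h ± a, k).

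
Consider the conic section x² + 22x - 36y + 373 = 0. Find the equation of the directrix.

Only x is squared. Complete the square in x: (x + 11)² = 36(y - 7).
Vertex (-11, 7); 4p = 36 so p = 9. Opens up.
Directrix is the horizontal line y = k − p = 7 − (9) = -2.

y = -2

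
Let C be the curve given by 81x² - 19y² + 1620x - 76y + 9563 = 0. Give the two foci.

Group the x- and y-terms: 81(x² + 20x) -19(y² + 4y) = -9563
Completing the square gives 81(x + 10)² -19(y + 2)² = -9563 + 8100 - 76 = -1539.
Dividing both sides by -1539: (y + 2)²/81 - (x + 10)²/19 = 1
Hyperbola, center (-10, -2), transverse axis vertical; a² = 81, b² = 19.
c² = a² + b² = 81 + 19 = 100, so c = 10.
Foci lie on the vertical axis through the center: (h, k ± c).

(-10, -12) and (-10, 8)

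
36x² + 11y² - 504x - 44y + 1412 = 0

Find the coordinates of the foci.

(7, -3) and (7, 7)

36(x² - 14x) + 11(y² - 4y) = -1412
Completing the square gives 36(x - 7)² + 11(y - 2)² = -1412 + 1764 + 44 = 396.
Divide through by 396 to get (x - 7)²/11 + (y - 2)²/36 = 1.
Ellipse, center (7, 2), major axis vertical; a² = 36, b² = 11.
c² = a² - b² = 36 - 11 = 25, so c = 5.
Foci lie on the vertical axis through the center: (h, k ± c).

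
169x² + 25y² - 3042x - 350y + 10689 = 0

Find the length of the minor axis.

10

Rearranging, 169(x² - 18x) + 25(y² - 14y) = -10689.
Complete the square in x and y: 169(x - 9)² + 25(y - 7)² = -10689 + 13689 + 1225 = 4225
Divide by 4225: (x - 9)²/25 + (y - 7)²/169 = 1
Ellipse, center (9, 7), major axis vertical; a² = 169, b² = 25.
b² = 25 so b = 5; the minor axis has length 2b = 10.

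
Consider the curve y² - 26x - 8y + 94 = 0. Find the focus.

Only y is squared. Complete the square in y: (y - 4)² = 26(x - 3).
Vertex (3, 4); 4p = 26 so p = 13/2. Opens right.
Focus is p units from the vertex along the axis: (h + p, k).

(19/2, 4)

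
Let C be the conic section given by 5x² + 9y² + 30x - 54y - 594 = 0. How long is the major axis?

Rearranging, 5(x² + 6x) + 9(y² - 6y) = 594.
Complete the square: 5(x + 3)² + 9(y - 3)² = 594 + 45 + 81 = 720
Divide by 720: (x + 3)²/144 + (y - 3)²/80 = 1
Ellipse, center (-3, 3), major axis horizontal; a² = 144, b² = 80.
a² = 144 so a = 12; the major axis has length 2a = 24.

24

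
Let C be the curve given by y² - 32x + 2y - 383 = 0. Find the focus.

Only y is squared. Complete the square in y: (y + 1)² = 32(x + 12).
Vertex (-12, -1); 4p = 32 so p = 8. Opens right.
Focus is p units from the vertex along the axis: (h + p, k).

(-4, -1)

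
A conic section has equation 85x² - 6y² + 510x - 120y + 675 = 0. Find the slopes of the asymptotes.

Group: 85(x² + 6x) -6(y² + 20y) = -675
85(x + 3)² -6(y + 10)² = -675 + 765 - 600 = -510
Dividing both sides by -510: (y + 10)²/85 - (x + 3)²/6 = 1
Hyperbola, center (-3, -10), transverse axis vertical; a² = 85, b² = 6.
For a vertical hyperbola the asymptotes have slope ±a/b.
Here that is ±√85/√6 = ±√510/6.

√510/6 and -√510/6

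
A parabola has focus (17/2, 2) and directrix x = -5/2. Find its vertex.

(3, 2)

The vertex is the midpoint between the focus and the directrix along the axis of symmetry.
Axis is horizontal (directrix is vertical). Vertex x-coordinate = (17/2 + (-5/2))/2 = 3; y-coordinate = 2.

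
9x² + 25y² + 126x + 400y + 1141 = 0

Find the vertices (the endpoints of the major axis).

Group: 9(x² + 14x) + 25(y² + 16y) = -1141
Completing the square gives 9(x + 7)² + 25(y + 8)² = -1141 + 441 + 1600 = 900.
Divide by 900: (x + 7)²/100 + (y + 8)²/36 = 1
Ellipse, center (-7, -8), major axis horizontal; a² = 100, b² = 36.
a = 10. Vertices at (h ± a, k).

(-17, -8) and (3, -8)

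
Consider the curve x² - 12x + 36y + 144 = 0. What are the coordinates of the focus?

Only x is squared. Complete the square in x: (x - 6)² = -36(y + 3).
Vertex (6, -3); 4p = -36 so p = -9. Opens down.
Focus is p units from the vertex along the axis: (h, k + p).

(6, -12)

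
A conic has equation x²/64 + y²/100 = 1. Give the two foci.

Center (0, 0). The larger denominator 100 sits under the y-term, so the major axis is vertical; a² = 100, b² = 64.
c² = a² - b² = 100 - 64 = 36, so c = 6.
Foci lie on the vertical axis through the center: (h, k ± c).

(0, -6) and (0, 6)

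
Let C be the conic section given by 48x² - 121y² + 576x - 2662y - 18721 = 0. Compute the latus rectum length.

48(x² + 12x) -121(y² + 22y) = 18721
Complete the square: 48(x + 6)² -121(y + 11)² = 18721 + 1728 - 14641 = 5808
Divide through by 5808 to get (x + 6)²/121 - (y + 11)²/48 = 1.
Hyperbola, center (-6, -11), transverse axis horizontal; a² = 121, b² = 48.
Latus rectum length = 2b²/a = 2·48/11 = 96/11.

96/11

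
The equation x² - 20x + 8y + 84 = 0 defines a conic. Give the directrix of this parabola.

y = 4

Only x is squared. Complete the square in x: (x - 10)² = -8(y - 2).
Vertex (10, 2); 4p = -8 so p = -2. Opens down.
Directrix is the horizontal line y = k − p = 2 − (-2) = 4.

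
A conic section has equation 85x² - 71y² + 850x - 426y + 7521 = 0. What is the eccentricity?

e = 2√3315/85

Group the x- and y-terms: 85(x² + 10x) -71(y² + 6y) = -7521
Completing the square gives 85(x + 5)² -71(y + 3)² = -7521 + 2125 - 639 = -6035.
Divide through by -6035 to get (y + 3)²/85 - (x + 5)²/71 = 1.
Hyperbola, center (-5, -3), transverse axis vertical; a² = 85, b² = 71.
c² = a² + b² = 156, so c = 2√39.
e = c/a = 2√39/√85 = 2√3315/85.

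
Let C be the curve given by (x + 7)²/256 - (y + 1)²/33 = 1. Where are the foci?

Center (-7, -1). The positive term is the x-term, so the transverse axis is horizontal; a² = 256, b² = 33.
c² = a² + b² = 256 + 33 = 289, so c = 17.
Foci lie on the horizontal axis through the center: (h ± c, k).

(-24, -1) and (10, -1)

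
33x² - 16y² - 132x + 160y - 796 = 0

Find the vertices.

Group: 33(x² - 4x) -16(y² - 10y) = 796
Complete the square: 33(x - 2)² -16(y - 5)² = 796 + 132 - 400 = 528
Divide through by 528 to get (x - 2)²/16 - (y - 5)²/33 = 1.
Hyperbola, center (2, 5), transverse axis horizontal; a² = 16, b² = 33.
a = 4. Vertices at (h ± a, k).

(-2, 5) and (6, 5)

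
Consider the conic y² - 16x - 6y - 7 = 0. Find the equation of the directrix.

Only y is squared. Complete the square in y: (y - 3)² = 16(x + 1).
Vertex (-1, 3); 4p = 16 so p = 4. Opens right.
Directrix is the vertical line x = h − p = -1 − (4) = -5.

x = -5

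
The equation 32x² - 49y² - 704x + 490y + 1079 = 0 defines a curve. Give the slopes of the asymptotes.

Collect terms: 32(x² - 22x) -49(y² - 10y) = -1079
32(x - 11)² -49(y - 5)² = -1079 + 3872 - 1225 = 1568
Dividing both sides by 1568: (x - 11)²/49 - (y - 5)²/32 = 1
Hyperbola, center (11, 5), transverse axis horizontal; a² = 49, b² = 32.
For a horizontal hyperbola the asymptotes have slope ±b/a.
Here that is ±4√2/7.

4√2/7 and -4√2/7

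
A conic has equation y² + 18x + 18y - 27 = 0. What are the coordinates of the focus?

Only y is squared. Complete the square in y: (y + 9)² = -18(x - 6).
Vertex (6, -9); 4p = -18 so p = -9/2. Opens left.
Focus is p units from the vertex along the axis: (h + p, k).

(3/2, -9)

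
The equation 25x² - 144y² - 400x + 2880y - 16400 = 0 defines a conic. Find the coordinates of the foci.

Rearranging, 25(x² - 16x) -144(y² - 20y) = 16400.
25(x - 8)² -144(y - 10)² = 16400 + 1600 - 14400 = 3600
Divide by 3600: (x - 8)²/144 - (y - 10)²/25 = 1
Hyperbola, center (8, 10), transverse axis horizontal; a² = 144, b² = 25.
c² = a² + b² = 144 + 25 = 169, so c = 13.
Foci lie on the horizontal axis through the center: (h ± c, k).

(-5, 10) and (21, 10)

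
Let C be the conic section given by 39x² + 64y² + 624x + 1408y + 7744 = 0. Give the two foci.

Group the x- and y-terms: 39(x² + 16x) + 64(y² + 22y) = -7744
39(x + 8)² + 64(y + 11)² = -7744 + 2496 + 7744 = 2496
Divide by 2496: (x + 8)²/64 + (y + 11)²/39 = 1
Ellipse, center (-8, -11), major axis horizontal; a² = 64, b² = 39.
c² = a² - b² = 64 - 39 = 25, so c = 5.
Foci lie on the horizontal axis through the center: (h ± c, k).

(-13, -11) and (-3, -11)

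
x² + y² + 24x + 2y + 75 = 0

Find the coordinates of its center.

(-12, -1)

(x² + 24x) + (y² + 2y) = -75
(x + 12)² + (y + 1)² = -75 + 144 + 1 = 70
So (x + 12)² + (y + 1)² = 70.
Circle centered at (-12, -1) with r² = 70.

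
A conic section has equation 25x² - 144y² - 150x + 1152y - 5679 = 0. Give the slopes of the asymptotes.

5/12 and -5/12

Rearranging, 25(x² - 6x) -144(y² - 8y) = 5679.
Completing the square gives 25(x - 3)² -144(y - 4)² = 5679 + 225 - 2304 = 3600.
Divide through by 3600 to get (x - 3)²/144 - (y - 4)²/25 = 1.
Hyperbola, center (3, 4), transverse axis horizontal; a² = 144, b² = 25.
For a horizontal hyperbola the asymptotes have slope ±b/a.
Here that is ±5/12.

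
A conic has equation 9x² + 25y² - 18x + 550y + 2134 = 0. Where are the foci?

Group: 9(x² - 2x) + 25(y² + 22y) = -2134
Complete the square in x and y: 9(x - 1)² + 25(y + 11)² = -2134 + 9 + 3025 = 900
Divide by 900: (x - 1)²/100 + (y + 11)²/36 = 1
Ellipse, center (1, -11), major axis horizontal; a² = 100, b² = 36.
c² = a² - b² = 100 - 36 = 64, so c = 8.
Foci lie on the horizontal axis through the center: (h ± c, k).

(-7, -11) and (9, -11)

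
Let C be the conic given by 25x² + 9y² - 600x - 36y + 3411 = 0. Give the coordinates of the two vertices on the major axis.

Group: 25(x² - 24x) + 9(y² - 4y) = -3411
25(x - 12)² + 9(y - 2)² = -3411 + 3600 + 36 = 225
Divide through by 225 to get (x - 12)²/9 + (y - 2)²/25 = 1.
Ellipse, center (12, 2), major axis vertical; a² = 25, b² = 9.
a = 5. Vertices at (h, k ± a).

(12, -3) and (12, 7)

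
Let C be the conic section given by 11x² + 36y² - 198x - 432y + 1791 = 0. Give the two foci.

Collect terms: 11(x² - 18x) + 36(y² - 12y) = -1791
Complete the square in x and y: 11(x - 9)² + 36(y - 6)² = -1791 + 891 + 1296 = 396
Divide through by 396 to get (x - 9)²/36 + (y - 6)²/11 = 1.
Ellipse, center (9, 6), major axis horizontal; a² = 36, b² = 11.
c² = a² - b² = 36 - 11 = 25, so c = 5.
Foci lie on the horizontal axis through the center: (h ± c, k).

(4, 6) and (14, 6)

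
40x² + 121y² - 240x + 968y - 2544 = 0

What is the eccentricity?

e = 9/11

40(x² - 6x) + 121(y² + 8y) = 2544
Complete the square: 40(x - 3)² + 121(y + 4)² = 2544 + 360 + 1936 = 4840
Divide through by 4840 to get (x - 3)²/121 + (y + 4)²/40 = 1.
Ellipse, center (3, -4), major axis horizontal; a² = 121, b² = 40.
c² = a² - b² = 81, so c = 9.
e = c/a = 9/11.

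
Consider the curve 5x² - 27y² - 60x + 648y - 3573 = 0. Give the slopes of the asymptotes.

√15/9 and -√15/9

Group the x- and y-terms: 5(x² - 12x) -27(y² - 24y) = 3573
Complete the square: 5(x - 6)² -27(y - 12)² = 3573 + 180 - 3888 = -135
Dividing both sides by -135: (y - 12)²/5 - (x - 6)²/27 = 1
Hyperbola, center (6, 12), transverse axis vertical; a² = 5, b² = 27.
For a vertical hyperbola the asymptotes have slope ±a/b.
Here that is ±√5/3√3 = ±√15/9.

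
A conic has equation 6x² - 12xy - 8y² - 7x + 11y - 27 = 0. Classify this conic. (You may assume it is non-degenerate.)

A = 6, B = -12, C = -8.
Discriminant B² − 4AC = (-12)² − 4·6·(-8) = 336.
B² − 4AC > 0 ⇒ hyperbola.

hyperbola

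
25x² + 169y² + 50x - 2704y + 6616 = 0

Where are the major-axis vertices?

Rearranging, 25(x² + 2x) + 169(y² - 16y) = -6616.
25(x + 1)² + 169(y - 8)² = -6616 + 25 + 10816 = 4225
Divide by 4225: (x + 1)²/169 + (y - 8)²/25 = 1
Ellipse, center (-1, 8), major axis horizontal; a² = 169, b² = 25.
a = 13. Vertices at (h ± a, k).

(-14, 8) and (12, 8)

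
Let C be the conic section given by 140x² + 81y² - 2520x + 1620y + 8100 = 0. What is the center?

(9, -10)

Group: 140(x² - 18x) + 81(y² + 20y) = -8100
140(x - 9)² + 81(y + 10)² = -8100 + 11340 + 8100 = 11340
Dividing both sides by 11340: (x - 9)²/81 + (y + 10)²/140 = 1
Ellipse with center (9, -10).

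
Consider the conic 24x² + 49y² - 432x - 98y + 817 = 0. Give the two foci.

(4, 1) and (14, 1)

Group: 24(x² - 18x) + 49(y² - 2y) = -817
Completing the square gives 24(x - 9)² + 49(y - 1)² = -817 + 1944 + 49 = 1176.
Dividing both sides by 1176: (x - 9)²/49 + (y - 1)²/24 = 1
Ellipse, center (9, 1), major axis horizontal; a² = 49, b² = 24.
c² = a² - b² = 49 - 24 = 25, so c = 5.
Foci lie on the horizontal axis through the center: (h ± c, k).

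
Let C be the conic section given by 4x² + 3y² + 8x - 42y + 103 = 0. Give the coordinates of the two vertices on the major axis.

(-1, 3) and (-1, 11)

Group the x- and y-terms: 4(x² + 2x) + 3(y² - 14y) = -103
Complete the square: 4(x + 1)² + 3(y - 7)² = -103 + 4 + 147 = 48
Divide by 48: (x + 1)²/12 + (y - 7)²/16 = 1
Ellipse, center (-1, 7), major axis vertical; a² = 16, b² = 12.
a = 4. Vertices at (h, k ± a).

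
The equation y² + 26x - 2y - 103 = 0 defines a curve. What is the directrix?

Only y is squared. Complete the square in y: (y - 1)² = -26(x - 4).
Vertex (4, 1); 4p = -26 so p = -13/2. Opens left.
Directrix is the vertical line x = h − p = 4 − (-13/2) = 21/2.

x = 21/2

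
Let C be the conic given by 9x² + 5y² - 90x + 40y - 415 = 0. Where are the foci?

(5, -12) and (5, 4)

Rearranging, 9(x² - 10x) + 5(y² + 8y) = 415.
Complete the square: 9(x - 5)² + 5(y + 4)² = 415 + 225 + 80 = 720
Divide through by 720 to get (x - 5)²/80 + (y + 4)²/144 = 1.
Ellipse, center (5, -4), major axis vertical; a² = 144, b² = 80.
c² = a² - b² = 144 - 80 = 64, so c = 8.
Foci lie on the vertical axis through the center: (h, k ± c).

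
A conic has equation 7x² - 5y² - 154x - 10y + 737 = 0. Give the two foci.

Collect terms: 7(x² - 22x) -5(y² + 2y) = -737
Complete the square: 7(x - 11)² -5(y + 1)² = -737 + 847 - 5 = 105
Dividing both sides by 105: (x - 11)²/15 - (y + 1)²/21 = 1
Hyperbola, center (11, -1), transverse axis horizontal; a² = 15, b² = 21.
c² = a² + b² = 15 + 21 = 36, so c = 6.
Foci lie on the horizontal axis through the center: (h ± c, k).

(5, -1) and (17, -1)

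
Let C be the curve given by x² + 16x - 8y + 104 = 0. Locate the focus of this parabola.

(-8, 7)

Only x is squared. Complete the square in x: (x + 8)² = 8(y - 5).
Vertex (-8, 5); 4p = 8 so p = 2. Opens up.
Focus is p units from the vertex along the axis: (h, k + p).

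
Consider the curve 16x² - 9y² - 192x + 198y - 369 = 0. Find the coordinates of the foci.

(6, 6) and (6, 16)

Group: 16(x² - 12x) -9(y² - 22y) = 369
Complete the square in x and y: 16(x - 6)² -9(y - 11)² = 369 + 576 - 1089 = -144
Divide through by -144 to get (y - 11)²/16 - (x - 6)²/9 = 1.
Hyperbola, center (6, 11), transverse axis vertical; a² = 16, b² = 9.
c² = a² + b² = 16 + 9 = 25, so c = 5.
Foci lie on the vertical axis through the center: (h, k ± c).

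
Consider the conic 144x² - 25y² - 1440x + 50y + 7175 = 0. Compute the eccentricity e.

Group the x- and y-terms: 144(x² - 10x) -25(y² - 2y) = -7175
Complete the square in x and y: 144(x - 5)² -25(y - 1)² = -7175 + 3600 - 25 = -3600
Divide by -3600: (y - 1)²/144 - (x - 5)²/25 = 1
Hyperbola, center (5, 1), transverse axis vertical; a² = 144, b² = 25.
c² = a² + b² = 169, so c = 13.
e = c/a = 13/12.

e = 13/12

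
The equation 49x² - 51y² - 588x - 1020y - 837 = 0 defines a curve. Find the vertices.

Rearranging, 49(x² - 12x) -51(y² + 20y) = 837.
Complete the square: 49(x - 6)² -51(y + 10)² = 837 + 1764 - 5100 = -2499
Dividing both sides by -2499: (y + 10)²/49 - (x - 6)²/51 = 1
Hyperbola, center (6, -10), transverse axis vertical; a² = 49, b² = 51.
a = 7. Vertices at (h, k ± a).

(6, -17) and (6, -3)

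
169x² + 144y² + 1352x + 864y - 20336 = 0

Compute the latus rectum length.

288/13

169(x² + 8x) + 144(y² + 6y) = 20336
Complete the square: 169(x + 4)² + 144(y + 3)² = 20336 + 2704 + 1296 = 24336
Divide by 24336: (x + 4)²/144 + (y + 3)²/169 = 1
Ellipse, center (-4, -3), major axis vertical; a² = 169, b² = 144.
Latus rectum length = 2b²/a = 2·144/13 = 288/13.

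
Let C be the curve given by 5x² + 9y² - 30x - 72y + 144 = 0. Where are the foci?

(1, 4) and (5, 4)

Group the x- and y-terms: 5(x² - 6x) + 9(y² - 8y) = -144
5(x - 3)² + 9(y - 4)² = -144 + 45 + 144 = 45
Dividing both sides by 45: (x - 3)²/9 + (y - 4)²/5 = 1
Ellipse, center (3, 4), major axis horizontal; a² = 9, b² = 5.
c² = a² - b² = 9 - 5 = 4, so c = 2.
Foci lie on the horizontal axis through the center: (h ± c, k).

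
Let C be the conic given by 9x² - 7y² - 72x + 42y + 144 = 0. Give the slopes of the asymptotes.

Collect terms: 9(x² - 8x) -7(y² - 6y) = -144
Complete the square in x and y: 9(x - 4)² -7(y - 3)² = -144 + 144 - 63 = -63
Divide through by -63 to get (y - 3)²/9 - (x - 4)²/7 = 1.
Hyperbola, center (4, 3), transverse axis vertical; a² = 9, b² = 7.
For a vertical hyperbola the asymptotes have slope ±a/b.
Here that is ±3/√7 = ±3√7/7.

3√7/7 and -3√7/7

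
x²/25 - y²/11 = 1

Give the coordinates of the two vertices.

Center (0, 0). The positive term is the x-term, so the transverse axis is horizontal; a² = 25, b² = 11.
a = 5. Vertices at (h ± a, k).

(-5, 0) and (5, 0)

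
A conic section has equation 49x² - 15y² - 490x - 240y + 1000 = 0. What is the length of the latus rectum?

Collect terms: 49(x² - 10x) -15(y² + 16y) = -1000
Complete the square in x and y: 49(x - 5)² -15(y + 8)² = -1000 + 1225 - 960 = -735
Divide by -735: (y + 8)²/49 - (x - 5)²/15 = 1
Hyperbola, center (5, -8), transverse axis vertical; a² = 49, b² = 15.
Latus rectum length = 2b²/a = 2·15/7 = 30/7.

30/7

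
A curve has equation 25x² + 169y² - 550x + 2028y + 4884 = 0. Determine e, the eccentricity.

e = 12/13

Group: 25(x² - 22x) + 169(y² + 12y) = -4884
Complete the square: 25(x - 11)² + 169(y + 6)² = -4884 + 3025 + 6084 = 4225
Divide by 4225: (x - 11)²/169 + (y + 6)²/25 = 1
Ellipse, center (11, -6), major axis horizontal; a² = 169, b² = 25.
c² = a² - b² = 144, so c = 12.
e = c/a = 12/13.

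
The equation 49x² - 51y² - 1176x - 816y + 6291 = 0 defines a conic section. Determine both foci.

(12, -18) and (12, 2)

Group the x- and y-terms: 49(x² - 24x) -51(y² + 16y) = -6291
Complete the square in x and y: 49(x - 12)² -51(y + 8)² = -6291 + 7056 - 3264 = -2499
Divide through by -2499 to get (y + 8)²/49 - (x - 12)²/51 = 1.
Hyperbola, center (12, -8), transverse axis vertical; a² = 49, b² = 51.
c² = a² + b² = 49 + 51 = 100, so c = 10.
Foci lie on the vertical axis through the center: (h, k ± c).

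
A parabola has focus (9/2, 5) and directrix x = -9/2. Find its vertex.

(0, 5)

The vertex is the midpoint between the focus and the directrix along the axis of symmetry.
Axis is horizontal (directrix is vertical). Vertex x-coordinate = (9/2 + (-9/2))/2 = 0; y-coordinate = 5.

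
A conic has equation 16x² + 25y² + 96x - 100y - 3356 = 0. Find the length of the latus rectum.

96/5

Rearranging, 16(x² + 6x) + 25(y² - 4y) = 3356.
Complete the square: 16(x + 3)² + 25(y - 2)² = 3356 + 144 + 100 = 3600
Divide through by 3600 to get (x + 3)²/225 + (y - 2)²/144 = 1.
Ellipse, center (-3, 2), major axis horizontal; a² = 225, b² = 144.
Latus rectum length = 2b²/a = 2·144/15 = 96/5.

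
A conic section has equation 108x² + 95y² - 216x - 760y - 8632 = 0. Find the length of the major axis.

12√3

Group the x- and y-terms: 108(x² - 2x) + 95(y² - 8y) = 8632
Complete the square in x and y: 108(x - 1)² + 95(y - 4)² = 8632 + 108 + 1520 = 10260
Divide by 10260: (x - 1)²/95 + (y - 4)²/108 = 1
Ellipse, center (1, 4), major axis vertical; a² = 108, b² = 95.
a² = 108 so a = 6√3; the major axis has length 2a = 12√3.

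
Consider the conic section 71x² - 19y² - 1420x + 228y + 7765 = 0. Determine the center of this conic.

Group: 71(x² - 20x) -19(y² - 12y) = -7765
Complete the square: 71(x - 10)² -19(y - 6)² = -7765 + 7100 - 684 = -1349
Dividing both sides by -1349: (y - 6)²/71 - (x - 10)²/19 = 1
Hyperbola with center (10, 6).

(10, 6)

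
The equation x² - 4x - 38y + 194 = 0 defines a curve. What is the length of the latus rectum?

Only x is squared. Complete the square in x: (x - 2)² = 38(y - 5).
Vertex (2, 5); 4p = 38 so p = 19/2. Opens up.
Latus rectum length = |4p| = 38.

38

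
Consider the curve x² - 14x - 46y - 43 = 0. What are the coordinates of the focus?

(7, 19/2)

Only x is squared. Complete the square in x: (x - 7)² = 46(y + 2).
Vertex (7, -2); 4p = 46 so p = 23/2. Opens up.
Focus is p units from the vertex along the axis: (h, k + p).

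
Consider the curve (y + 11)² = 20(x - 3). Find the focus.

Vertex (3, -11); 4p = 20 so p = 5. Opens right.
Focus is p units from the vertex along the axis: (h + p, k).

(8, -11)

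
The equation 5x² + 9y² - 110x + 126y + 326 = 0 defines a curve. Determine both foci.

(3, -7) and (19, -7)

Collect terms: 5(x² - 22x) + 9(y² + 14y) = -326
Complete the square: 5(x - 11)² + 9(y + 7)² = -326 + 605 + 441 = 720
Divide by 720: (x - 11)²/144 + (y + 7)²/80 = 1
Ellipse, center (11, -7), major axis horizontal; a² = 144, b² = 80.
c² = a² - b² = 144 - 80 = 64, so c = 8.
Foci lie on the horizontal axis through the center: (h ± c, k).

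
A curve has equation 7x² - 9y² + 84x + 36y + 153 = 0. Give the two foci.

(-10, 2) and (-2, 2)

Rearranging, 7(x² + 12x) -9(y² - 4y) = -153.
Completing the square gives 7(x + 6)² -9(y - 2)² = -153 + 252 - 36 = 63.
Divide through by 63 to get (x + 6)²/9 - (y - 2)²/7 = 1.
Hyperbola, center (-6, 2), transverse axis horizontal; a² = 9, b² = 7.
c² = a² + b² = 9 + 7 = 16, so c = 4.
Foci lie on the horizontal axis through the center: (h ± c, k).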